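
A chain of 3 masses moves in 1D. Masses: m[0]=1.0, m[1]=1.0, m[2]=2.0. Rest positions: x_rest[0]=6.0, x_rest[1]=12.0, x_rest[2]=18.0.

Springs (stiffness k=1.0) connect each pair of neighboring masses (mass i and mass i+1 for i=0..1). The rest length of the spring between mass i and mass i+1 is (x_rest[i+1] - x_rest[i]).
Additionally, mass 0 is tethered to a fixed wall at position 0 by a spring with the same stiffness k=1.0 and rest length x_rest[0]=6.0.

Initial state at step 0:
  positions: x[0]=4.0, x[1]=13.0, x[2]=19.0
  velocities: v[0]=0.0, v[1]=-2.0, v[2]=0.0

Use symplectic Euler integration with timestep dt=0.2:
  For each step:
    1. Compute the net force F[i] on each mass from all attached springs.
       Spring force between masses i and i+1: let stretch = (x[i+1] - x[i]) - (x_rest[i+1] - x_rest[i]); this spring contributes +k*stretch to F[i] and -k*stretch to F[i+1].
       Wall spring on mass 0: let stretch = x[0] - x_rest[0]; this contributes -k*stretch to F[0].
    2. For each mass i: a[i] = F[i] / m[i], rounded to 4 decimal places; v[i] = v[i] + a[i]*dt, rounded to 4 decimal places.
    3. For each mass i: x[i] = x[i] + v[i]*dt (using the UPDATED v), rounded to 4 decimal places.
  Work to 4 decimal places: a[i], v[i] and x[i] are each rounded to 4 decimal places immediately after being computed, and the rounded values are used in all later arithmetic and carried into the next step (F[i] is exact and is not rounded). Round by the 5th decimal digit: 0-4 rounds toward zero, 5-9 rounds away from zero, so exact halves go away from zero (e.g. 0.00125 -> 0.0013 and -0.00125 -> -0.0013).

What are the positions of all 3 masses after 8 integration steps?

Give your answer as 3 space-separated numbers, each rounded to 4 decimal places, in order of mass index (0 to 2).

Step 0: x=[4.0000 13.0000 19.0000] v=[0.0000 -2.0000 0.0000]
Step 1: x=[4.2000 12.4800 19.0000] v=[1.0000 -2.6000 0.0000]
Step 2: x=[4.5632 11.8896 18.9896] v=[1.8160 -2.9520 -0.0520]
Step 3: x=[5.0369 11.2901 18.9572] v=[2.3686 -2.9973 -0.1620]
Step 4: x=[5.5593 10.7472 18.8915] v=[2.6119 -2.7145 -0.3287]
Step 5: x=[6.0668 10.3226 18.7829] v=[2.5376 -2.1232 -0.5431]
Step 6: x=[6.5019 10.0661 18.6251] v=[2.1754 -1.2823 -0.7891]
Step 7: x=[6.8195 10.0094 18.4161] v=[1.5879 -0.2833 -1.0450]
Step 8: x=[6.9919 10.1614 18.1590] v=[0.8620 0.7601 -1.2857]

Answer: 6.9919 10.1614 18.1590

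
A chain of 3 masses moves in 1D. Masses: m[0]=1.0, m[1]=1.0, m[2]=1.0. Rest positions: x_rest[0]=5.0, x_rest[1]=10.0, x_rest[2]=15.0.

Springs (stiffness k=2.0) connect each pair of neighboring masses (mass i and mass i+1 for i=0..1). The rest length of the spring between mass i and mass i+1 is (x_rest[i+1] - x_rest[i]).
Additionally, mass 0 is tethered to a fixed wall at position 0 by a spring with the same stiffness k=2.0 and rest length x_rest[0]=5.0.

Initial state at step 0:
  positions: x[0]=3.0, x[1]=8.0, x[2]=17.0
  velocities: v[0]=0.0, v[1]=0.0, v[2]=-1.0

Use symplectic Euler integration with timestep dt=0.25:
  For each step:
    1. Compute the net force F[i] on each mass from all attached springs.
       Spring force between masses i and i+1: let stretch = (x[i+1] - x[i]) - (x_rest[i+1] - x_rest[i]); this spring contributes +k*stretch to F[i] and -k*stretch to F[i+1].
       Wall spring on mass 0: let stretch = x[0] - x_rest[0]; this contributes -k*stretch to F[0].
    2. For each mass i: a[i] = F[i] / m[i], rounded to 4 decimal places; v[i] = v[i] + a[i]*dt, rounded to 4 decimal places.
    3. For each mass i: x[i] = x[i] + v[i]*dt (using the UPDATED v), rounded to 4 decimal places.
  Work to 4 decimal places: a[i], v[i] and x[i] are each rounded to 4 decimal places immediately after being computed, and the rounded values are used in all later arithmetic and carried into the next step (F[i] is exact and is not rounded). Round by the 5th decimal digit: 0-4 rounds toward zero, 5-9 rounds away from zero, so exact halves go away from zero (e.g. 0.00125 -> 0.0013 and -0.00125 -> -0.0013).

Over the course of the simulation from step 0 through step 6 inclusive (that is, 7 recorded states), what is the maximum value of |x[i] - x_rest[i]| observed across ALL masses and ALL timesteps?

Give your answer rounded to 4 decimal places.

Answer: 3.0039

Derivation:
Step 0: x=[3.0000 8.0000 17.0000] v=[0.0000 0.0000 -1.0000]
Step 1: x=[3.2500 8.5000 16.2500] v=[1.0000 2.0000 -3.0000]
Step 2: x=[3.7500 9.3125 15.1563] v=[2.0000 3.2500 -4.3750]
Step 3: x=[4.4766 10.1602 13.9571] v=[2.9063 3.3907 -4.7969]
Step 4: x=[5.3541 10.7721 12.9083] v=[3.5098 2.4474 -4.1954]
Step 5: x=[6.2396 10.9737 12.2174] v=[3.5418 0.8065 -2.7635]
Step 6: x=[6.9369 10.7390 11.9961] v=[2.7891 -0.9387 -0.8854]
Max displacement = 3.0039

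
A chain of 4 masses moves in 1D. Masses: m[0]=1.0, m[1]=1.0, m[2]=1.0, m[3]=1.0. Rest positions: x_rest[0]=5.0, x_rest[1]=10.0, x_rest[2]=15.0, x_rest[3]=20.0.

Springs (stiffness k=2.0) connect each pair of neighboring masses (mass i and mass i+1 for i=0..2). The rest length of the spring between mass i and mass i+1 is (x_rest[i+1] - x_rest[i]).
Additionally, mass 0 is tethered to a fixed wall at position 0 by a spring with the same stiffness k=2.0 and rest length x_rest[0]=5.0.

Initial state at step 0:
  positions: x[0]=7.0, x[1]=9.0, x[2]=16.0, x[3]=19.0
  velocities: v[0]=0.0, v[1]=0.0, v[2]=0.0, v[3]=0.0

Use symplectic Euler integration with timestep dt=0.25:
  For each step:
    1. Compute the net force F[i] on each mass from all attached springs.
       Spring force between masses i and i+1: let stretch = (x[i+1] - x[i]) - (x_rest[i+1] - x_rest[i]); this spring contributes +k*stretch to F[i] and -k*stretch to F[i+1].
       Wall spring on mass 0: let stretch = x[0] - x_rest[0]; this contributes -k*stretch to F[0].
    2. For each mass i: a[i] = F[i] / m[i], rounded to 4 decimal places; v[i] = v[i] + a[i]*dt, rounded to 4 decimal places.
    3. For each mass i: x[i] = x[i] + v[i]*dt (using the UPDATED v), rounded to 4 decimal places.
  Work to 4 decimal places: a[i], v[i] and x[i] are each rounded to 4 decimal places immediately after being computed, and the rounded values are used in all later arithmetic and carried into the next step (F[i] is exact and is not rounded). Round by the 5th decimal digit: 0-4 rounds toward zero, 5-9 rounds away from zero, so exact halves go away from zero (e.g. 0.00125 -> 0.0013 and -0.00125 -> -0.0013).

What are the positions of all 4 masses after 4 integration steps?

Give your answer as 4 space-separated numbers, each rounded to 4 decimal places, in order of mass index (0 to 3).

Step 0: x=[7.0000 9.0000 16.0000 19.0000] v=[0.0000 0.0000 0.0000 0.0000]
Step 1: x=[6.3750 9.6250 15.5000 19.2500] v=[-2.5000 2.5000 -2.0000 1.0000]
Step 2: x=[5.3594 10.5781 14.7344 19.6563] v=[-4.0625 3.8125 -3.0625 1.6250]
Step 3: x=[4.3262 11.3984 14.0645 20.0723] v=[-4.1329 3.2813 -2.6797 1.6641]
Step 4: x=[3.6362 11.6680 13.8123 20.3624] v=[-2.7599 1.0783 -1.0089 1.1602]

Answer: 3.6362 11.6680 13.8123 20.3624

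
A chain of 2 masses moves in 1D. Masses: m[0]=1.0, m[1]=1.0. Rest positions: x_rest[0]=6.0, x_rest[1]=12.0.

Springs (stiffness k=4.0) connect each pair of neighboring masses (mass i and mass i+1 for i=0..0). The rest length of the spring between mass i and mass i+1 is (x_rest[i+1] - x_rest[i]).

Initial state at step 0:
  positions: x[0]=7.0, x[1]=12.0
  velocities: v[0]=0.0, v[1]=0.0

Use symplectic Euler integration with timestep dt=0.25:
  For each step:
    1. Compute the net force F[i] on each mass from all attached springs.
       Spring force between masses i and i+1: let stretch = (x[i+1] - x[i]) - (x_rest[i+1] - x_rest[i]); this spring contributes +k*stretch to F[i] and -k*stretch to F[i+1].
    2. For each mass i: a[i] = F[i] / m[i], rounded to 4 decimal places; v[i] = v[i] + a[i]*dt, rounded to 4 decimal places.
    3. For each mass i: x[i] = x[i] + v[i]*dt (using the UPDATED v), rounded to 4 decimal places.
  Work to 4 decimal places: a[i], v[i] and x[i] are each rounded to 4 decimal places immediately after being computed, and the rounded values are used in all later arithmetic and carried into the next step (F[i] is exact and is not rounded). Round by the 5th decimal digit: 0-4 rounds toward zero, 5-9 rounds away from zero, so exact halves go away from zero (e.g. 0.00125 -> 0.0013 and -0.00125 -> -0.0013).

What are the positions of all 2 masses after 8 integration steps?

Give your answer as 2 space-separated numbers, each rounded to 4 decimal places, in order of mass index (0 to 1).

Step 0: x=[7.0000 12.0000] v=[0.0000 0.0000]
Step 1: x=[6.7500 12.2500] v=[-1.0000 1.0000]
Step 2: x=[6.3750 12.6250] v=[-1.5000 1.5000]
Step 3: x=[6.0625 12.9375] v=[-1.2500 1.2500]
Step 4: x=[5.9688 13.0313] v=[-0.3750 0.3750]
Step 5: x=[6.1407 12.8594] v=[0.6875 -0.6875]
Step 6: x=[6.4923 12.5079] v=[1.4062 -1.4062]
Step 7: x=[6.8478 12.1525] v=[1.4218 -1.4218]
Step 8: x=[7.0294 11.9709] v=[0.7265 -0.7265]

Answer: 7.0294 11.9709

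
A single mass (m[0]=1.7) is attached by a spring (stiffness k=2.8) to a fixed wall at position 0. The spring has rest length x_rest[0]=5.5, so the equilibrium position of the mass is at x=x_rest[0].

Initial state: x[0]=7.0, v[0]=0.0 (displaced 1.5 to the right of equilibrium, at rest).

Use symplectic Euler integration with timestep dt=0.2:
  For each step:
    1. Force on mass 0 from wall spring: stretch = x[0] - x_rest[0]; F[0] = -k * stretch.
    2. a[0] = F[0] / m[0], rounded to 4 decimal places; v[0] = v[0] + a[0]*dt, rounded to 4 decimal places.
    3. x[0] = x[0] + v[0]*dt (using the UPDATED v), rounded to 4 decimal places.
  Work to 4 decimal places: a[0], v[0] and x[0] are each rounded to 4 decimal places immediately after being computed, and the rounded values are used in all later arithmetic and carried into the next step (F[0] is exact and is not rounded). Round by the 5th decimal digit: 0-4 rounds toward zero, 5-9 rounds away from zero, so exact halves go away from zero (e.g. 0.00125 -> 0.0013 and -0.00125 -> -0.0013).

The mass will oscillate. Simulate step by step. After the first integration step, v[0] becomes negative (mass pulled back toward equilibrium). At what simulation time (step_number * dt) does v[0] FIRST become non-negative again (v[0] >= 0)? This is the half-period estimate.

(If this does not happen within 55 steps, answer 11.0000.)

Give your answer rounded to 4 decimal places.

Step 0: x=[7.0000] v=[0.0000]
Step 1: x=[6.9012] v=[-0.4941]
Step 2: x=[6.7101] v=[-0.9557]
Step 3: x=[6.4392] v=[-1.3543]
Step 4: x=[6.1065] v=[-1.6637]
Step 5: x=[5.7338] v=[-1.8635]
Step 6: x=[5.3457] v=[-1.9405]
Step 7: x=[4.9678] v=[-1.8897]
Step 8: x=[4.6249] v=[-1.7144]
Step 9: x=[4.3397] v=[-1.4261]
Step 10: x=[4.1309] v=[-1.0439]
Step 11: x=[4.0123] v=[-0.5929]
Step 12: x=[3.9917] v=[-0.1028]
Step 13: x=[4.0705] v=[0.3941]
First v>=0 after going negative at step 13, time=2.6000

Answer: 2.6000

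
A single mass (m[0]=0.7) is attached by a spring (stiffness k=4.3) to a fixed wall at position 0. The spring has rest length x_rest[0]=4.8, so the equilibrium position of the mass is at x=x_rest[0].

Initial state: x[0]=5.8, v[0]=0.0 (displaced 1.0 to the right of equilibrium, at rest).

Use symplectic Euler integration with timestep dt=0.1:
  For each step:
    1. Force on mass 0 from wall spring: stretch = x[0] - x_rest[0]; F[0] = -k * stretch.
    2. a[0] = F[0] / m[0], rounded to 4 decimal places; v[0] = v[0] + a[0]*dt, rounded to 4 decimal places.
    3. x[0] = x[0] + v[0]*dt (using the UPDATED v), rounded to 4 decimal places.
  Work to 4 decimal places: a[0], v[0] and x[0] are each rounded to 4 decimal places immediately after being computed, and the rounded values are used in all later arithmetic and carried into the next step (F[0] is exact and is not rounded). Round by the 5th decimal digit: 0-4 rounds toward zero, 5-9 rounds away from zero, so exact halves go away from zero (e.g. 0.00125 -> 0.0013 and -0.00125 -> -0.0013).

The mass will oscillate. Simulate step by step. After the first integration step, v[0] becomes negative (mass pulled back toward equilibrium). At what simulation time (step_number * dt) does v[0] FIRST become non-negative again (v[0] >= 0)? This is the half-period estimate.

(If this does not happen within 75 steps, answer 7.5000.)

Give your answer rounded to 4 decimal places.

Step 0: x=[5.8000] v=[0.0000]
Step 1: x=[5.7386] v=[-0.6143]
Step 2: x=[5.6195] v=[-1.1909]
Step 3: x=[5.4501] v=[-1.6943]
Step 4: x=[5.2407] v=[-2.0937]
Step 5: x=[5.0043] v=[-2.3644]
Step 6: x=[4.7553] v=[-2.4899]
Step 7: x=[4.5091] v=[-2.4624]
Step 8: x=[4.2807] v=[-2.2837]
Step 9: x=[4.0842] v=[-1.9647]
Step 10: x=[3.9317] v=[-1.5250]
Step 11: x=[3.8325] v=[-0.9916]
Step 12: x=[3.7928] v=[-0.3973]
Step 13: x=[3.8149] v=[0.2214]
First v>=0 after going negative at step 13, time=1.3000

Answer: 1.3000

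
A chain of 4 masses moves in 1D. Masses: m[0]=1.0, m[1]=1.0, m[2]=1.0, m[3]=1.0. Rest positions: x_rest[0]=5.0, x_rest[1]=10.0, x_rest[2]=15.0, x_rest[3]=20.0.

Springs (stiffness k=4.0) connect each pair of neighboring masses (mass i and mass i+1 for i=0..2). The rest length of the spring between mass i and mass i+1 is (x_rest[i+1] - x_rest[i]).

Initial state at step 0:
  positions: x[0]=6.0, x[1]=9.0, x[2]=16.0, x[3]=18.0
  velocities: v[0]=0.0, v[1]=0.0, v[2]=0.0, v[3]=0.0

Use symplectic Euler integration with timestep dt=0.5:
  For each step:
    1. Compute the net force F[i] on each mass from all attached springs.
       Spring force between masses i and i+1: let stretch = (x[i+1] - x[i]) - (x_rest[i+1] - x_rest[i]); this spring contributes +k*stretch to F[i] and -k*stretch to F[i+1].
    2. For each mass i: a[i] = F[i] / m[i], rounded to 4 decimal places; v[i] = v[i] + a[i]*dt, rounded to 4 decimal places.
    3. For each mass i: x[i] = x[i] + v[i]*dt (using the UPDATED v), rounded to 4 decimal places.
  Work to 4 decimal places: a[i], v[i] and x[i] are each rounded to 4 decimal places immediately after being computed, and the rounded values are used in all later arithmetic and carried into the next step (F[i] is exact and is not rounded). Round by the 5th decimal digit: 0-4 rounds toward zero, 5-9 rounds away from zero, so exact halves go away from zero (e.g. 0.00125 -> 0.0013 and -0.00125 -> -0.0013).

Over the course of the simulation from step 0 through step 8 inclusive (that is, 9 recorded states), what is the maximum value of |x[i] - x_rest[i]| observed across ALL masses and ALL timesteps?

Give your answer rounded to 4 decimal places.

Step 0: x=[6.0000 9.0000 16.0000 18.0000] v=[0.0000 0.0000 0.0000 0.0000]
Step 1: x=[4.0000 13.0000 11.0000 21.0000] v=[-4.0000 8.0000 -10.0000 6.0000]
Step 2: x=[6.0000 6.0000 18.0000 19.0000] v=[4.0000 -14.0000 14.0000 -4.0000]
Step 3: x=[3.0000 11.0000 14.0000 21.0000] v=[-6.0000 10.0000 -8.0000 4.0000]
Step 4: x=[3.0000 11.0000 14.0000 21.0000] v=[0.0000 0.0000 0.0000 0.0000]
Step 5: x=[6.0000 6.0000 18.0000 19.0000] v=[6.0000 -10.0000 8.0000 -4.0000]
Step 6: x=[4.0000 13.0000 11.0000 21.0000] v=[-4.0000 14.0000 -14.0000 4.0000]
Step 7: x=[6.0000 9.0000 16.0000 18.0000] v=[4.0000 -8.0000 10.0000 -6.0000]
Step 8: x=[6.0000 9.0000 16.0000 18.0000] v=[0.0000 0.0000 0.0000 0.0000]
Max displacement = 4.0000

Answer: 4.0000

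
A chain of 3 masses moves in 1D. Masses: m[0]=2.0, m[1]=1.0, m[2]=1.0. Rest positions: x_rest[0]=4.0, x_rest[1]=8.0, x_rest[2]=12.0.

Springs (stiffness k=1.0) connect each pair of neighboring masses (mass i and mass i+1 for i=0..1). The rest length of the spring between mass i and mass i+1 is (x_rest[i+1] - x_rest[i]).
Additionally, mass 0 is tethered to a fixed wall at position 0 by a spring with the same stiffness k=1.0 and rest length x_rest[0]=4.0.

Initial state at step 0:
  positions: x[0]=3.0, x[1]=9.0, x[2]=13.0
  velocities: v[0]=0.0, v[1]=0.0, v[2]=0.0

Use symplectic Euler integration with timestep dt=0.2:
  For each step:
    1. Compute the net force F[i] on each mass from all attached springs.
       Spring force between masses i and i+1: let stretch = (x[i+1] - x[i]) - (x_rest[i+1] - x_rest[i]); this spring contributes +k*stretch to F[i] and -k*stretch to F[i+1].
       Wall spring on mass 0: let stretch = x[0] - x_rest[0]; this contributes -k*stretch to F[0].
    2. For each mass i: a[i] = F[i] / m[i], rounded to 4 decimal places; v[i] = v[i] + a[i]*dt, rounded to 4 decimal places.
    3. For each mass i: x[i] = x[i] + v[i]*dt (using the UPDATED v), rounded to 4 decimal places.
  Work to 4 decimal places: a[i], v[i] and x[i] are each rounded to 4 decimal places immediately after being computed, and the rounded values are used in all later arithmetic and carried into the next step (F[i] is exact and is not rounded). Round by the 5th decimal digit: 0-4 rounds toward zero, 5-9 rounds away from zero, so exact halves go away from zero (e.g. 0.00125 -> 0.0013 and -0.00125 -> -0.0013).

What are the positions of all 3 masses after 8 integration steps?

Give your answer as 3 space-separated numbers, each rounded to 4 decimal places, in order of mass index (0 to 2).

Step 0: x=[3.0000 9.0000 13.0000] v=[0.0000 0.0000 0.0000]
Step 1: x=[3.0600 8.9200 13.0000] v=[0.3000 -0.4000 0.0000]
Step 2: x=[3.1760 8.7688 12.9968] v=[0.5800 -0.7560 -0.0160]
Step 3: x=[3.3403 8.5630 12.9845] v=[0.8217 -1.0290 -0.0616]
Step 4: x=[3.5423 8.3252 12.9553] v=[1.0099 -1.1892 -0.1459]
Step 5: x=[3.7691 8.0812 12.9009] v=[1.1340 -1.2198 -0.2719]
Step 6: x=[4.0068 7.8575 12.8137] v=[1.1883 -1.1183 -0.4358]
Step 7: x=[4.2413 7.6781 12.6883] v=[1.1727 -0.8972 -0.6270]
Step 8: x=[4.4597 7.5616 12.5225] v=[1.0922 -0.5825 -0.8290]

Answer: 4.4597 7.5616 12.5225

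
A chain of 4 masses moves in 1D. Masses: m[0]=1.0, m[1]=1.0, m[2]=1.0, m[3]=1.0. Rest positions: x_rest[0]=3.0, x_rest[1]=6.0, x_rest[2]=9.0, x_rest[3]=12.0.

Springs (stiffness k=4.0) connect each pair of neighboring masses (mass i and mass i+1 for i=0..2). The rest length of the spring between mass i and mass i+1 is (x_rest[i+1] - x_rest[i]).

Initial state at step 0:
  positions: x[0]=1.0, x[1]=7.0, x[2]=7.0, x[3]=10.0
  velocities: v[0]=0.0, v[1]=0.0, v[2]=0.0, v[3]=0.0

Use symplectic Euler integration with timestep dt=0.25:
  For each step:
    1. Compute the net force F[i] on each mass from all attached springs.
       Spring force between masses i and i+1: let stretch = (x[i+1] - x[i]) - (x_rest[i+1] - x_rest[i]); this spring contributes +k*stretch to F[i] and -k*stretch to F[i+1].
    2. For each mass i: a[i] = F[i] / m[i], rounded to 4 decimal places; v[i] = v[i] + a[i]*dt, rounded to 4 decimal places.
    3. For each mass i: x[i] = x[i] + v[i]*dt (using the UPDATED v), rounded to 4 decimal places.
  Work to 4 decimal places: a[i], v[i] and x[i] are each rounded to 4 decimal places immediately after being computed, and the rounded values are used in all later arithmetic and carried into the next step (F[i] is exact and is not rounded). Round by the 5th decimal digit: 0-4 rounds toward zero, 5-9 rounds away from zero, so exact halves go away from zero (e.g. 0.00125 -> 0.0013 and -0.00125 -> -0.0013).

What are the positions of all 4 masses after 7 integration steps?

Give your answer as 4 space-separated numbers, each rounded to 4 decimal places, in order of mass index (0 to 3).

Answer: 0.3431 5.9300 7.6130 11.1141

Derivation:
Step 0: x=[1.0000 7.0000 7.0000 10.0000] v=[0.0000 0.0000 0.0000 0.0000]
Step 1: x=[1.7500 5.5000 7.7500 10.0000] v=[3.0000 -6.0000 3.0000 0.0000]
Step 2: x=[2.6875 3.6250 8.5000 10.1875] v=[3.7500 -7.5000 3.0000 0.7500]
Step 3: x=[3.1094 2.7344 8.4531 10.7031] v=[1.6875 -3.5625 -0.1875 2.0625]
Step 4: x=[2.6875 3.3672 7.5391 11.4062] v=[-1.6875 2.5312 -3.6562 2.8125]
Step 5: x=[1.6856 4.8731 6.5489 11.8926] v=[-4.0078 6.0234 -3.9610 1.9454]
Step 6: x=[0.7305 6.0010 6.4756 11.7930] v=[-3.8203 4.5117 -0.2931 -0.3983]
Step 7: x=[0.3431 5.9300 7.6130 11.1141] v=[-1.5498 -0.2842 4.5497 -2.7157]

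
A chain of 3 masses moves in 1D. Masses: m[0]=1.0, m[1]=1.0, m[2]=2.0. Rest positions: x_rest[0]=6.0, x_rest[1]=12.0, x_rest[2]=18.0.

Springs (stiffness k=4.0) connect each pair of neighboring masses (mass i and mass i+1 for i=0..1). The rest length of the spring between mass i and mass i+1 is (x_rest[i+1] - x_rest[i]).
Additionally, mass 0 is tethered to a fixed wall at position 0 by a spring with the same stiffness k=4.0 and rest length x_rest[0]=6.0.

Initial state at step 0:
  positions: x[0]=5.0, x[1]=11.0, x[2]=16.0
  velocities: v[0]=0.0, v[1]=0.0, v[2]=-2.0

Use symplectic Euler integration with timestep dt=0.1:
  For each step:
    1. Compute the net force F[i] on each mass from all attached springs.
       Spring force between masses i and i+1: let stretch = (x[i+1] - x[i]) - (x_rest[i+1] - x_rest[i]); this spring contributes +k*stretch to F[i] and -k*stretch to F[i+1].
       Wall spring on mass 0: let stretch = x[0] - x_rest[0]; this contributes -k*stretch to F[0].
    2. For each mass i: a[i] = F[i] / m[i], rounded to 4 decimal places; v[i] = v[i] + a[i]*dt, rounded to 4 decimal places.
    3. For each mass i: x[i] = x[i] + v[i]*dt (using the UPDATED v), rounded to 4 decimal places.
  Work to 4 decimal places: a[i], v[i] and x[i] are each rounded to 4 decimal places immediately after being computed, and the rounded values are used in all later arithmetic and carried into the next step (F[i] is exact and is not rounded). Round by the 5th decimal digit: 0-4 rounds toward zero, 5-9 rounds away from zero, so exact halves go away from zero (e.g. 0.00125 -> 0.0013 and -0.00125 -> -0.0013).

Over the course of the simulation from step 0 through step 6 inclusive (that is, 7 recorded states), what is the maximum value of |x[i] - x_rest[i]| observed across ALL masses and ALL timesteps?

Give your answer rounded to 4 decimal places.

Step 0: x=[5.0000 11.0000 16.0000] v=[0.0000 0.0000 -2.0000]
Step 1: x=[5.0400 10.9600 15.8200] v=[0.4000 -0.4000 -1.8000]
Step 2: x=[5.1152 10.8776 15.6628] v=[0.7520 -0.8240 -1.5720]
Step 3: x=[5.2163 10.7561 15.5299] v=[1.0109 -1.2149 -1.3290]
Step 4: x=[5.3303 10.6040 15.4215] v=[1.1403 -1.5213 -1.0838]
Step 5: x=[5.4421 10.4336 15.3368] v=[1.1177 -1.7038 -0.8473]
Step 6: x=[5.5359 10.2597 15.2740] v=[0.9375 -1.7391 -0.6279]
Max displacement = 2.7260

Answer: 2.7260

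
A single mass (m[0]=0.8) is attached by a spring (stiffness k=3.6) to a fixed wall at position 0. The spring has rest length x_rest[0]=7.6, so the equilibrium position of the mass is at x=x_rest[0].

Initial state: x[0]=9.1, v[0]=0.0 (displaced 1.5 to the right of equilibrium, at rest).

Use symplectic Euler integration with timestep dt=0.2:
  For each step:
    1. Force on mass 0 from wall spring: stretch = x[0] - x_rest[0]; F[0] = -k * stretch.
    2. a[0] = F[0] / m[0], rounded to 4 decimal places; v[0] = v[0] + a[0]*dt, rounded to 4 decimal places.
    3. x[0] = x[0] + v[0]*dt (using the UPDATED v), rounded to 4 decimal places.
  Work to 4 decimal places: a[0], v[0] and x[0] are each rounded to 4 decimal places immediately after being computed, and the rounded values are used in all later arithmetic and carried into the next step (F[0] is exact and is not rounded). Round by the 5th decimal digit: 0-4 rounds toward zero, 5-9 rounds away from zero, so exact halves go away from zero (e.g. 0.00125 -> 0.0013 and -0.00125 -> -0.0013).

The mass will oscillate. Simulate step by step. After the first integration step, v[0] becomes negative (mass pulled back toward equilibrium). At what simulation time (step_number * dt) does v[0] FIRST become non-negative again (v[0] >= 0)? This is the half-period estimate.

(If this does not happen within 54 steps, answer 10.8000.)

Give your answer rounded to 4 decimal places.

Answer: 1.6000

Derivation:
Step 0: x=[9.1000] v=[0.0000]
Step 1: x=[8.8300] v=[-1.3500]
Step 2: x=[8.3386] v=[-2.4570]
Step 3: x=[7.7143] v=[-3.1217]
Step 4: x=[7.0694] v=[-3.2246]
Step 5: x=[6.5200] v=[-2.7471]
Step 6: x=[6.1650] v=[-1.7751]
Step 7: x=[6.0683] v=[-0.4836]
Step 8: x=[6.2473] v=[0.8949]
First v>=0 after going negative at step 8, time=1.6000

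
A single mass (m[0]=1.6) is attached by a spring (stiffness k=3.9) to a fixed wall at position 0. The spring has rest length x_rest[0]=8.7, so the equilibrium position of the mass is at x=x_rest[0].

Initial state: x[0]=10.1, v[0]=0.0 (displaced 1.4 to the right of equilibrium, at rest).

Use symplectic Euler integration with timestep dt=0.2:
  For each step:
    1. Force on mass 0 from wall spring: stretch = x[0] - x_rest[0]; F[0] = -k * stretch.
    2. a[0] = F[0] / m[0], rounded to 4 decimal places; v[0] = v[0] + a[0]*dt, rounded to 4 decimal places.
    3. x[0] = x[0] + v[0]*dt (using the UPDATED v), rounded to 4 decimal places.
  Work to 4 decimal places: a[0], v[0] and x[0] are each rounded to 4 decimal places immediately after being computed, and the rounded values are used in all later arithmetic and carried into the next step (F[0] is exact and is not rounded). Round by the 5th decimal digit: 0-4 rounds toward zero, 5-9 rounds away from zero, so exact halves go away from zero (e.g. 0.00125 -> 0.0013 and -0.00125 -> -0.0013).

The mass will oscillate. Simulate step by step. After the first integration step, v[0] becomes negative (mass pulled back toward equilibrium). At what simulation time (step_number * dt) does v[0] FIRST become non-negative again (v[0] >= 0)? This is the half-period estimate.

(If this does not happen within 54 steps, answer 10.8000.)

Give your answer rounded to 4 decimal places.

Answer: 2.2000

Derivation:
Step 0: x=[10.1000] v=[0.0000]
Step 1: x=[9.9635] v=[-0.6825]
Step 2: x=[9.7038] v=[-1.2985]
Step 3: x=[9.3462] v=[-1.7879]
Step 4: x=[8.9256] v=[-2.1029]
Step 5: x=[8.4830] v=[-2.2129]
Step 6: x=[8.0616] v=[-2.1071]
Step 7: x=[7.7024] v=[-1.7959]
Step 8: x=[7.4405] v=[-1.3096]
Step 9: x=[7.3014] v=[-0.6956]
Step 10: x=[7.2986] v=[-0.0138]
Step 11: x=[7.4325] v=[0.6694]
First v>=0 after going negative at step 11, time=2.2000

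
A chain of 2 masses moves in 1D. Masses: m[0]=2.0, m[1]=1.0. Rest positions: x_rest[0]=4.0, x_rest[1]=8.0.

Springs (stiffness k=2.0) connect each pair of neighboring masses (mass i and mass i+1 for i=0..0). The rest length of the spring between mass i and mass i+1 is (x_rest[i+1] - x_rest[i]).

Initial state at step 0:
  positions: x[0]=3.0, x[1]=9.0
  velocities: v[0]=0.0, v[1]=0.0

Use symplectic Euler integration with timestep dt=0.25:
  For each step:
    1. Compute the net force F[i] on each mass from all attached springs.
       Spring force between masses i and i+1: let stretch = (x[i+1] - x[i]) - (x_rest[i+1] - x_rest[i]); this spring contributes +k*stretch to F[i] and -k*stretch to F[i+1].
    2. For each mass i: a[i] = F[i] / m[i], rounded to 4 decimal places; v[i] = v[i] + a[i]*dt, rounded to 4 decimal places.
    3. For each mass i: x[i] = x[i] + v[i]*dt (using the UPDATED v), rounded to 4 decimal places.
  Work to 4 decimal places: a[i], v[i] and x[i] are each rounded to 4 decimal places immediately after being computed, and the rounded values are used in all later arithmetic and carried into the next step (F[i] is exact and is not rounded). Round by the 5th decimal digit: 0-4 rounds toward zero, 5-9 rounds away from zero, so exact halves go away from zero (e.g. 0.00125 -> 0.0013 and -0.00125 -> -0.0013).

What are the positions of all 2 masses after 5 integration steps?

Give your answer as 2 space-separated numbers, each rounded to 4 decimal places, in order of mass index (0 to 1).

Step 0: x=[3.0000 9.0000] v=[0.0000 0.0000]
Step 1: x=[3.1250 8.7500] v=[0.5000 -1.0000]
Step 2: x=[3.3516 8.2969] v=[0.9063 -1.8125]
Step 3: x=[3.6373 7.7256] v=[1.1426 -2.2852]
Step 4: x=[3.9285 7.1433] v=[1.1647 -2.3294]
Step 5: x=[4.1706 6.6591] v=[0.9684 -1.9368]

Answer: 4.1706 6.6591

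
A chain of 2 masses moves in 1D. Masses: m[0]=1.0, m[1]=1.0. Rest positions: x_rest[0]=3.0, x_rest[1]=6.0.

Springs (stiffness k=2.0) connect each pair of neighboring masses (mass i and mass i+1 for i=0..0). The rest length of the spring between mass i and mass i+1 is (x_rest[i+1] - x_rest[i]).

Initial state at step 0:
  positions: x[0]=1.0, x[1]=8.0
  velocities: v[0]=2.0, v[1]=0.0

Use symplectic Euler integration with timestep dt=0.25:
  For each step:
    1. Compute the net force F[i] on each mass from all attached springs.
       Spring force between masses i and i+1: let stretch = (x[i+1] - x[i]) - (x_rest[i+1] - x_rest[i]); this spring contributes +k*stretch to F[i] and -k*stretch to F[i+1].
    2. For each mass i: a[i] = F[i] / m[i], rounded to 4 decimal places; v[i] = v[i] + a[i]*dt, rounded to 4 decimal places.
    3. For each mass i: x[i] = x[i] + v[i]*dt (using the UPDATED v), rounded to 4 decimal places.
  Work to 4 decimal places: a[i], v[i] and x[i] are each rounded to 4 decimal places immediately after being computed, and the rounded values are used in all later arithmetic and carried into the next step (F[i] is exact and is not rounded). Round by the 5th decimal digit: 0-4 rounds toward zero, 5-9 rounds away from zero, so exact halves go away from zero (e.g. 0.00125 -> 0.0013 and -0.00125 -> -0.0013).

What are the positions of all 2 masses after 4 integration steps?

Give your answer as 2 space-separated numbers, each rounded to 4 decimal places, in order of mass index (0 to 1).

Answer: 5.8008 5.1992

Derivation:
Step 0: x=[1.0000 8.0000] v=[2.0000 0.0000]
Step 1: x=[2.0000 7.5000] v=[4.0000 -2.0000]
Step 2: x=[3.3125 6.6875] v=[5.2500 -3.2500]
Step 3: x=[4.6719 5.8281] v=[5.4375 -3.4375]
Step 4: x=[5.8008 5.1992] v=[4.5156 -2.5156]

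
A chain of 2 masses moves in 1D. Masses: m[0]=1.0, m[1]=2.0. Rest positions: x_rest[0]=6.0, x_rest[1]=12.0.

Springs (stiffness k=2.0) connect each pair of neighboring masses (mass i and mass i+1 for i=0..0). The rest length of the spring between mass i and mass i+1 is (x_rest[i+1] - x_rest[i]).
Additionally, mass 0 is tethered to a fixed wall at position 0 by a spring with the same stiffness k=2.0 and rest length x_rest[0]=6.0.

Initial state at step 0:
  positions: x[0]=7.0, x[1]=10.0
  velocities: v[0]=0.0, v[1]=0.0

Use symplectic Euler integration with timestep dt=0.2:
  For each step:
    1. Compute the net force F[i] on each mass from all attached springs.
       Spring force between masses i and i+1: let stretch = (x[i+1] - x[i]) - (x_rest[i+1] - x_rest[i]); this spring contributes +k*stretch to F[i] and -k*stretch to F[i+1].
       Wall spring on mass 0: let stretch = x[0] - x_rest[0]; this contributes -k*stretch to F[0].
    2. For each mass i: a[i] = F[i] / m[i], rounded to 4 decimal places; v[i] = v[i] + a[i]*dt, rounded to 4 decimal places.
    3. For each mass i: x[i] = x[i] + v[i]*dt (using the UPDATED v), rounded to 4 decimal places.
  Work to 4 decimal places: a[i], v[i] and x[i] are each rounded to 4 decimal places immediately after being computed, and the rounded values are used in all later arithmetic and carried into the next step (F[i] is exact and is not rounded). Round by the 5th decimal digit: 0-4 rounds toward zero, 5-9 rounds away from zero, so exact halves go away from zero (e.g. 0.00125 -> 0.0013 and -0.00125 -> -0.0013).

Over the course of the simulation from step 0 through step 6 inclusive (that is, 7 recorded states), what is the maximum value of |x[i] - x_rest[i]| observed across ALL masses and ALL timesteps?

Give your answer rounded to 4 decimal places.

Step 0: x=[7.0000 10.0000] v=[0.0000 0.0000]
Step 1: x=[6.6800 10.1200] v=[-1.6000 0.6000]
Step 2: x=[6.1008 10.3424] v=[-2.8960 1.1120]
Step 3: x=[5.3729 10.6351] v=[-3.6397 1.4637]
Step 4: x=[4.6361 10.9574] v=[-3.6840 1.6113]
Step 5: x=[4.0341 11.2668] v=[-3.0099 1.5470]
Step 6: x=[3.6880 11.5269] v=[-1.7305 1.3005]
Max displacement = 2.3120

Answer: 2.3120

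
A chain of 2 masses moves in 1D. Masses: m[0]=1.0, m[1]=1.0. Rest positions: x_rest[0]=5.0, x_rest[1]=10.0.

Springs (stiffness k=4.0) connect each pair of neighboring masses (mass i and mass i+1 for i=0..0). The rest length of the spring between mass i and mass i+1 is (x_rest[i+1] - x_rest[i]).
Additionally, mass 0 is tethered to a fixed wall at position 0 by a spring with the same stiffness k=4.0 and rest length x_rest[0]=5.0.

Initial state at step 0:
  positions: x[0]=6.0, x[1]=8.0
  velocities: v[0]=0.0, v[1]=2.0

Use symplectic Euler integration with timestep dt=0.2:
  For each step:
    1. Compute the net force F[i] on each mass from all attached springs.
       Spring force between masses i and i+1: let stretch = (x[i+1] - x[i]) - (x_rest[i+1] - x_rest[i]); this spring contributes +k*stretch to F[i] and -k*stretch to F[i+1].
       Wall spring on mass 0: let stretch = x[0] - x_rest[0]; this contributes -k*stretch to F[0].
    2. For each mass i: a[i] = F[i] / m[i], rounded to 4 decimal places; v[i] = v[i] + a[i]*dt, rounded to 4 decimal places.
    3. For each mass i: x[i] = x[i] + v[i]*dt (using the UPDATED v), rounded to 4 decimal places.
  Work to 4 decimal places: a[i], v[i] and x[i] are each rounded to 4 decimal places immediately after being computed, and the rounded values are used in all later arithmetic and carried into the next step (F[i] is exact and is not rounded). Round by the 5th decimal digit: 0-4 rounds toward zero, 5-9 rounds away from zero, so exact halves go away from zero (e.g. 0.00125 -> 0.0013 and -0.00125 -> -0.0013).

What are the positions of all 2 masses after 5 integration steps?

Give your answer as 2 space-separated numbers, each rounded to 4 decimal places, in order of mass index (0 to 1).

Answer: 4.0917 11.8160

Derivation:
Step 0: x=[6.0000 8.0000] v=[0.0000 2.0000]
Step 1: x=[5.3600 8.8800] v=[-3.2000 4.4000]
Step 2: x=[4.4256 9.9968] v=[-4.6720 5.5840]
Step 3: x=[3.6745 11.0222] v=[-3.7555 5.1270]
Step 4: x=[3.5111 11.6720] v=[-0.8169 3.2488]
Step 5: x=[4.0917 11.8160] v=[2.9029 0.7201]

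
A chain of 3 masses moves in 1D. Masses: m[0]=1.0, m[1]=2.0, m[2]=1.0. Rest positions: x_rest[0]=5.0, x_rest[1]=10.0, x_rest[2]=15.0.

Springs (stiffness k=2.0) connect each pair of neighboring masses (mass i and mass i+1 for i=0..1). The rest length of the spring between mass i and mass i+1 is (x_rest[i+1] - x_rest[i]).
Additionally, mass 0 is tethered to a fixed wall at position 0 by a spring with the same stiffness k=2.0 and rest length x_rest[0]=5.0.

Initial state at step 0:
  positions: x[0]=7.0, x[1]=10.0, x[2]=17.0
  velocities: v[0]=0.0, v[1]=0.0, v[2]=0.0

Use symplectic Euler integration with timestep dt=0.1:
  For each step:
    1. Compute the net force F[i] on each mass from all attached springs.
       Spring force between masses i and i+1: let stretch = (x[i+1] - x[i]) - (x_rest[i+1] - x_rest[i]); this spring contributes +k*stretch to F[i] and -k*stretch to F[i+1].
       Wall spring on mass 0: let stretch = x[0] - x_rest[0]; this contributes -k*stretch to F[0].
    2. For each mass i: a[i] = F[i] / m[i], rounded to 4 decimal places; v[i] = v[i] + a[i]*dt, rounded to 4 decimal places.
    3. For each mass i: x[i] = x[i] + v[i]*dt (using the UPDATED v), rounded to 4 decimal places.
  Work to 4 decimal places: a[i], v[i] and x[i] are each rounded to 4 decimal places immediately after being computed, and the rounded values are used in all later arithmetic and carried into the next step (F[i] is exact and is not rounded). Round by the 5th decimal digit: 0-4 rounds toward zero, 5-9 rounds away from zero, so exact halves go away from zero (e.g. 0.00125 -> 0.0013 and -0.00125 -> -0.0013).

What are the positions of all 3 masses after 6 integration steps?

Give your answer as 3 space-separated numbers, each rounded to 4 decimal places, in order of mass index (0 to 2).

Step 0: x=[7.0000 10.0000 17.0000] v=[0.0000 0.0000 0.0000]
Step 1: x=[6.9200 10.0400 16.9600] v=[-0.8000 0.4000 -0.4000]
Step 2: x=[6.7640 10.1180 16.8816] v=[-1.5600 0.7800 -0.7840]
Step 3: x=[6.5398 10.2301 16.7679] v=[-2.2420 1.1210 -1.1367]
Step 4: x=[6.2586 10.3707 16.6235] v=[-2.8119 1.4058 -1.4443]
Step 5: x=[5.9345 10.5327 16.4540] v=[-3.2412 1.6199 -1.6949]
Step 6: x=[5.5837 10.7079 16.2661] v=[-3.5085 1.7522 -1.8792]

Answer: 5.5837 10.7079 16.2661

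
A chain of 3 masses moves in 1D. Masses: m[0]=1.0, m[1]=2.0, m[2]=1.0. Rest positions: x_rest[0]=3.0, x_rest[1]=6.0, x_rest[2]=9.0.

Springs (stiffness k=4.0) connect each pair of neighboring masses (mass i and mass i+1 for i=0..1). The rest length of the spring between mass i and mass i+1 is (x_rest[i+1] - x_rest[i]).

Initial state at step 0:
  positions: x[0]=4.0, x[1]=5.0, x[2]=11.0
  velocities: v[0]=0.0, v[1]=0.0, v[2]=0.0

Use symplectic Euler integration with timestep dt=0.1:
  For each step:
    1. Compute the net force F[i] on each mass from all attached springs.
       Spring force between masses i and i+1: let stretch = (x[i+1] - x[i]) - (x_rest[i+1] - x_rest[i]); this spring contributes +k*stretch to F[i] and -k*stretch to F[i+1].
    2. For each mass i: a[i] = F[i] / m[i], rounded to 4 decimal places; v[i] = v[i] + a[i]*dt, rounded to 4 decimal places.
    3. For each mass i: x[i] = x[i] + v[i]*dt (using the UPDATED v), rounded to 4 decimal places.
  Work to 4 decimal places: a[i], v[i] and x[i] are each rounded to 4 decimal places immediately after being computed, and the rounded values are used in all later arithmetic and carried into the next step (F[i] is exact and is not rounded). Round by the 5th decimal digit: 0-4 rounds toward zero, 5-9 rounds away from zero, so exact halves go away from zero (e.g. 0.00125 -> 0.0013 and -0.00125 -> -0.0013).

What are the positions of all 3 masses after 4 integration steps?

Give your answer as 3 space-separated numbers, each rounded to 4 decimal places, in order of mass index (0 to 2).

Step 0: x=[4.0000 5.0000 11.0000] v=[0.0000 0.0000 0.0000]
Step 1: x=[3.9200 5.1000 10.8800] v=[-0.8000 1.0000 -1.2000]
Step 2: x=[3.7672 5.2920 10.6488] v=[-1.5280 1.9200 -2.3120]
Step 3: x=[3.5554 5.5606 10.3233] v=[-2.1181 2.6864 -3.2547]
Step 4: x=[3.3038 5.8844 9.9273] v=[-2.5160 3.2379 -3.9598]

Answer: 3.3038 5.8844 9.9273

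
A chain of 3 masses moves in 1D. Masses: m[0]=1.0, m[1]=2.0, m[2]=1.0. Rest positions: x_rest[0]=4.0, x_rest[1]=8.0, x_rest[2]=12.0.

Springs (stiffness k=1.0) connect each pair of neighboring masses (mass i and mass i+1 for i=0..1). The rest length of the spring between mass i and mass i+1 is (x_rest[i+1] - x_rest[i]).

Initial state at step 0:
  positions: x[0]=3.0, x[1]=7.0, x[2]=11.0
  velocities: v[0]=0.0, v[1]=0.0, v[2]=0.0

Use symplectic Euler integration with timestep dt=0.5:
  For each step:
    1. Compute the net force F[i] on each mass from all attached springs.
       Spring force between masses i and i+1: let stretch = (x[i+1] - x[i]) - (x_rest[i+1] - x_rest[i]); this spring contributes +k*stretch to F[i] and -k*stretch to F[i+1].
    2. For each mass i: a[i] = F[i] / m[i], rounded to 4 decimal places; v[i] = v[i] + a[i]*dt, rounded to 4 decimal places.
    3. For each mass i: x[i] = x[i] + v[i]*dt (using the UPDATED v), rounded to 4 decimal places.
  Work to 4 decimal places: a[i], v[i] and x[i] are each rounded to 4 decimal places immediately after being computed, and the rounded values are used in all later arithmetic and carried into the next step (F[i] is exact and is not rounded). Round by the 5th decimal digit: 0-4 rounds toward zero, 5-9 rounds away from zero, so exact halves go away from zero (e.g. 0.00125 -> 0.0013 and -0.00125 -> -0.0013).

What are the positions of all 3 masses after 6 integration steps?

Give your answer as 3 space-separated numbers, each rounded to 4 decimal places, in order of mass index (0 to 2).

Step 0: x=[3.0000 7.0000 11.0000] v=[0.0000 0.0000 0.0000]
Step 1: x=[3.0000 7.0000 11.0000] v=[0.0000 0.0000 0.0000]
Step 2: x=[3.0000 7.0000 11.0000] v=[0.0000 0.0000 0.0000]
Step 3: x=[3.0000 7.0000 11.0000] v=[0.0000 0.0000 0.0000]
Step 4: x=[3.0000 7.0000 11.0000] v=[0.0000 0.0000 0.0000]
Step 5: x=[3.0000 7.0000 11.0000] v=[0.0000 0.0000 0.0000]
Step 6: x=[3.0000 7.0000 11.0000] v=[0.0000 0.0000 0.0000]

Answer: 3.0000 7.0000 11.0000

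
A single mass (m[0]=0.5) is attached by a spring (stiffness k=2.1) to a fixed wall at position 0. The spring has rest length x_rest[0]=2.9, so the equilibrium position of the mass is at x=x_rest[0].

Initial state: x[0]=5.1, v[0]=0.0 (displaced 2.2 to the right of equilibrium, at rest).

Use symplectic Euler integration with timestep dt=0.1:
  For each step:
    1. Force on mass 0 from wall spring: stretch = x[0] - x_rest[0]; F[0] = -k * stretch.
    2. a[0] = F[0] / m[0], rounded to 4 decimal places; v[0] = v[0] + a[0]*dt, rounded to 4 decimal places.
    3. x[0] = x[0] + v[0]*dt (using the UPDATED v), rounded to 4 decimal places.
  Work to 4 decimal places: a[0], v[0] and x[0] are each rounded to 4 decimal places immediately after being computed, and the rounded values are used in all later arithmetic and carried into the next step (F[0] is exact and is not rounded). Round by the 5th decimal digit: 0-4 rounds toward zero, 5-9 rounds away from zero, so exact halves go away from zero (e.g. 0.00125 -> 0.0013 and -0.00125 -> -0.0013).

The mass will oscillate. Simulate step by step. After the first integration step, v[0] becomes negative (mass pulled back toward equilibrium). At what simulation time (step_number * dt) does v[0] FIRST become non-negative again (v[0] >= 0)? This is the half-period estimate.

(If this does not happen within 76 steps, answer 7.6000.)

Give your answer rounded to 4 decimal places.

Step 0: x=[5.1000] v=[0.0000]
Step 1: x=[5.0076] v=[-0.9240]
Step 2: x=[4.8267] v=[-1.8092]
Step 3: x=[4.5649] v=[-2.6184]
Step 4: x=[4.2331] v=[-3.3177]
Step 5: x=[3.8453] v=[-3.8776]
Step 6: x=[3.4178] v=[-4.2746]
Step 7: x=[2.9686] v=[-4.4921]
Step 8: x=[2.5165] v=[-4.5209]
Step 9: x=[2.0805] v=[-4.3598]
Step 10: x=[1.6789] v=[-4.0156]
Step 11: x=[1.3286] v=[-3.5027]
Step 12: x=[1.0443] v=[-2.8427]
Step 13: x=[0.8380] v=[-2.0633]
Step 14: x=[0.7183] v=[-1.1973]
Step 15: x=[0.6902] v=[-0.2810]
Step 16: x=[0.7549] v=[0.6471]
First v>=0 after going negative at step 16, time=1.6000

Answer: 1.6000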